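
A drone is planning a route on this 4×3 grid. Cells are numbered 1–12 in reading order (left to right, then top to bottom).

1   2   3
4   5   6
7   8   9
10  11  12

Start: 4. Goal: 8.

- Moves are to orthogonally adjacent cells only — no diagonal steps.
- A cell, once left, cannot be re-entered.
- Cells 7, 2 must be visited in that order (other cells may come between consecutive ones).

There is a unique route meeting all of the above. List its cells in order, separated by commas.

4, 7, 10, 11, 12, 9, 6, 3, 2, 5, 8

The waypoints must appear in the order 7, 2, with no cell reused.
Route from 4: 2× down (reaching 10), 2× right (reaching 12), 3× up (reaching 3), left to 2, 2× down (reaching 8) — 10 moves in all.
Check: order respected (7 at step 1, 2 at step 8).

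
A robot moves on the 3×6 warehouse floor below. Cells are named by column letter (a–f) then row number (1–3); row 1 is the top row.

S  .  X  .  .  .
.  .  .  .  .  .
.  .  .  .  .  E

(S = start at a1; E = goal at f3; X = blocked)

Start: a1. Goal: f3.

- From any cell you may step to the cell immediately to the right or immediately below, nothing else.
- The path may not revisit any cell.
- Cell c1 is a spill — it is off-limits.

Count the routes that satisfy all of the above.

11

A right/down-only route from a1 to f3 makes exactly 2 down-moves and 5 right-moves in some order.
With no other constraints that would be C(7,2) = 21 routes.
Subtract routes through each blocked cell (inclusion–exclusion for overlaps): − through c1: 10 → 11.
That gives 11 routes.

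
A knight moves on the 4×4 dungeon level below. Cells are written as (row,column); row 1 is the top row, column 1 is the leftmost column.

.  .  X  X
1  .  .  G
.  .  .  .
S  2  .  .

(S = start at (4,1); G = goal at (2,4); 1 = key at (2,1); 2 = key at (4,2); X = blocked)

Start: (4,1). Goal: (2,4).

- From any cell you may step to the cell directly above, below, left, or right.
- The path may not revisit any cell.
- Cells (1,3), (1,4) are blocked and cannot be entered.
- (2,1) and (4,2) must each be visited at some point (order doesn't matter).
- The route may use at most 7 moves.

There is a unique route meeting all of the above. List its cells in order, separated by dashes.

Any route must reach (2,1) and (4,2) and still end at (2,4) within 7 moves, so the order of the required stops is forced.
Route from (4,1): right 1 to (4,2), up 1 to (3,2), left 1 to (3,1), up 1 to (2,1), right 3 to (2,4) — 7 moves in all.
Check: all required cells visited; 7 ≤ 7 moves.

(4,1) - (4,2) - (3,2) - (3,1) - (2,1) - (2,2) - (2,3) - (2,4)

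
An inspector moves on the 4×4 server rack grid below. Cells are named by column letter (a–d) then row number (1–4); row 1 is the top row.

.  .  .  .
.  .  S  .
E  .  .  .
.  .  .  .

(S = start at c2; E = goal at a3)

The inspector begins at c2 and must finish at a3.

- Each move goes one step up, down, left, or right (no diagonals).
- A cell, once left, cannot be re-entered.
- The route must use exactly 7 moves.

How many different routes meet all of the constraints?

18

Need simple routes of exactly 7 moves from c2 to a3 (Manhattan distance 3, so 2 moves are spent on a detour and 2 undoing it).
Branch systematically from the start, pruning whenever the remaining move budget drops below the Manhattan distance to a3 or differs from it in parity. Grouping the completions by first move — via c1: 3; via c3: 4; via b2: 1; via d2: 10 — and summing: 3 + 4 + 1 + 10 = 18.
That gives 18 routes.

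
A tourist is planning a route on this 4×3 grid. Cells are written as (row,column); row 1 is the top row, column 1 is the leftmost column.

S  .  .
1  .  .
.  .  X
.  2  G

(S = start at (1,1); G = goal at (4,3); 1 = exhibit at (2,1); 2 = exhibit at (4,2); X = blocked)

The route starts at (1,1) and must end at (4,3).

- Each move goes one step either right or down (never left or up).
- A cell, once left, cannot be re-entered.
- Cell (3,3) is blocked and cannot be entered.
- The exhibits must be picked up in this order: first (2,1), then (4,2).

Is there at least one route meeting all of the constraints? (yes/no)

One route that works: (1,1) → (2,1) → (3,1) → (4,1) → (4,2) → (4,3).

yes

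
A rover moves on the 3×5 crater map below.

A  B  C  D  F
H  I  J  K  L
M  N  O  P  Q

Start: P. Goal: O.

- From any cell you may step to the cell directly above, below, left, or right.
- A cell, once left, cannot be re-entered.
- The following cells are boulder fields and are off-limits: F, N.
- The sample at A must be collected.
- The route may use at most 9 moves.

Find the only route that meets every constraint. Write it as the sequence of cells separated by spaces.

Any route must reach A and still end at O within 9 moves, so the order of the required stops is forced.
Route from P: up 2 to D, left 3 to A, down 1 to H, right 2 to J, down 1 to O — 9 moves in all.
Check: all required cells visited; 9 ≤ 9 moves.

P K D C B A H I J O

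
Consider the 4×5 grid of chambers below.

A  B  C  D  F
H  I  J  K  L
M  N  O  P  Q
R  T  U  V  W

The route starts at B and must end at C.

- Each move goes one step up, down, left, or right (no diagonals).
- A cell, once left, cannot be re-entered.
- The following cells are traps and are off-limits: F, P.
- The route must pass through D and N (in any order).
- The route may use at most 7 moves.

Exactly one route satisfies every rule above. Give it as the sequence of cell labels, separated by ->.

B -> I -> N -> O -> J -> K -> D -> C

The budget equals the shortest possible length, so every move has to be on a shortest route through the required cells.
Route from B: down 2 to N, right 1 to O, up 1 to J, right 1 to K, up 1 to D, left 1 to C — 7 moves in all.
Check: all required cells visited; 7 ≤ 7 moves.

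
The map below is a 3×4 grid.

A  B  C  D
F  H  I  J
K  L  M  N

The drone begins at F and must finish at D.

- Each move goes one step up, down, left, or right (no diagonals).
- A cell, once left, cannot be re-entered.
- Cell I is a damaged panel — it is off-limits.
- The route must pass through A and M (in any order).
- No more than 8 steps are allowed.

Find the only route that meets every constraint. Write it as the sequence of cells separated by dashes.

F - A - B - H - L - M - N - J - D

The budget equals the shortest possible length, so every move has to be on a shortest route through the required cells.
Route from F: up to A, right to B, 2× down (reaching L), 2× right (reaching N), 2× up (reaching D) — 8 moves in all.
Check: all required cells visited; 8 ≤ 8 moves.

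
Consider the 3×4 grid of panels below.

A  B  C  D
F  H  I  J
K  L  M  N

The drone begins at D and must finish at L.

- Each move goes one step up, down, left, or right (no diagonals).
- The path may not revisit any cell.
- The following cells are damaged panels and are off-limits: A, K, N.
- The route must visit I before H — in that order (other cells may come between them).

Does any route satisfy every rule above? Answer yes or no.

One route that works: D → J → I → H → L.

yes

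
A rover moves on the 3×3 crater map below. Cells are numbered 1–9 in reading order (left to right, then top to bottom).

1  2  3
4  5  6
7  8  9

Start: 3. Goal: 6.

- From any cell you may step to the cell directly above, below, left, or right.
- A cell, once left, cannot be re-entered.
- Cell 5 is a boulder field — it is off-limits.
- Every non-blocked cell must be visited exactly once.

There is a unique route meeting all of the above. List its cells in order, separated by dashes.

Need to visit all 8 open cells exactly once, starting at 3 and ending at 6.
Route from 3: left 2 to 1, down 2 to 7, right 2 to 9, up 1 to 6 — 7 moves in all.
Check: all 8 open cells covered.

3 - 2 - 1 - 4 - 7 - 8 - 9 - 6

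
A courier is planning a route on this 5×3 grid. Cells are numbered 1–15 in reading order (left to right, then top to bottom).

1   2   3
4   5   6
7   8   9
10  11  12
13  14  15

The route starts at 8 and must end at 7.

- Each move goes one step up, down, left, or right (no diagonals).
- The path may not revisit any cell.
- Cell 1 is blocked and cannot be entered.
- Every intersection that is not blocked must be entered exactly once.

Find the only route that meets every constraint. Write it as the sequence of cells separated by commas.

8, 11, 10, 13, 14, 15, 12, 9, 6, 3, 2, 5, 4, 7

Need to visit all 14 open cells exactly once, starting at 8 and ending at 7.
Cell 13 has only two open neighbours (10 and 14), so the path must pass straight through it: one of those is the cell it's entered from and the other is where it exits.
Route from 8: down to 11, left to 10, down to 13, 2× right (reaching 15), 4× up (reaching 3), left to 2, down to 5, left to 4, down to 7 — 13 moves in all.
Check: all 14 open cells covered.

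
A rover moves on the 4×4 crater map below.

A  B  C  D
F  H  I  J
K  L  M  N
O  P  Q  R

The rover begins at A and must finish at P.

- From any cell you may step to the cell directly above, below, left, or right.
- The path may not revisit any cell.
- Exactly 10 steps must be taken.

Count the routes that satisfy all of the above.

42

Need simple routes of exactly 10 moves from A to P (Manhattan distance 4, so 3 moves are spent on a detour and 3 undoing it).
Branch systematically from the start, pruning whenever the remaining move budget drops below the Manhattan distance to P or differs from it in parity. Grouping the completions by first move — via F: 21; via B: 21 — and summing: 21 + 21 = 42.
That gives 42 routes.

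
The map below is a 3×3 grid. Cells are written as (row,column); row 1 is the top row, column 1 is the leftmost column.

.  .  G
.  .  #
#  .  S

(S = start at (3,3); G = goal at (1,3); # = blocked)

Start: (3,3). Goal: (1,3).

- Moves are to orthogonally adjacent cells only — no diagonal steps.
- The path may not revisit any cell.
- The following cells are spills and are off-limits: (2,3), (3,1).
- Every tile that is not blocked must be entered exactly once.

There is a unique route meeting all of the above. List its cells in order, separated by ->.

(3,3) -> (3,2) -> (2,2) -> (2,1) -> (1,1) -> (1,2) -> (1,3)

Need to visit all 7 open cells exactly once, starting at (3,3) and ending at (1,3).
Cell (2,1) has only two open neighbours ((1,1) and (2,2)), so the path must pass straight through it: one of those is the cell it's entered from and the other is where it exits.
Route from (3,3): left to (3,2), up to (2,2), left to (2,1), up to (1,1), 2× right (reaching (1,3)) — 6 moves in all.
Check: all 7 open cells covered.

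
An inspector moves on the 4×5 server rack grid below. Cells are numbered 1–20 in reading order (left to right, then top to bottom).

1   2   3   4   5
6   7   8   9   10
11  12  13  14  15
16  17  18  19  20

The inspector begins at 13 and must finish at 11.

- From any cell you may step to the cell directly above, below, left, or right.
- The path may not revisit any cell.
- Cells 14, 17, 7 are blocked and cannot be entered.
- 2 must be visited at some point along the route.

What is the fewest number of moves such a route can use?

Any route passes through 2 somewhere between 13 and 11. Summing Manhattan distances along the two legs (13 → 2 → 11) gives a lower bound of 3 + 3 = 6 moves.
A route of 6 moves achieves this: 13 → 8 → 3 → 2 → 1 → 6 → 11.
Since 6 matches the lower bound, it is optimal.

6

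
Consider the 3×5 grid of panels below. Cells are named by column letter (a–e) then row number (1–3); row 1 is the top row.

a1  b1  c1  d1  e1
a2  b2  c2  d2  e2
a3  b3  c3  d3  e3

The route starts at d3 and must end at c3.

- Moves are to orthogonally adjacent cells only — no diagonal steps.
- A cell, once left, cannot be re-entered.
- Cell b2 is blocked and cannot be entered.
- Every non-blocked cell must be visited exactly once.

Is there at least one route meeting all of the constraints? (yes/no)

yes

One route that works: d3 → e3 → e2 → e1 → d1 → d2 → c2 → c1 → b1 → a1 → a2 → a3 → b3 → c3.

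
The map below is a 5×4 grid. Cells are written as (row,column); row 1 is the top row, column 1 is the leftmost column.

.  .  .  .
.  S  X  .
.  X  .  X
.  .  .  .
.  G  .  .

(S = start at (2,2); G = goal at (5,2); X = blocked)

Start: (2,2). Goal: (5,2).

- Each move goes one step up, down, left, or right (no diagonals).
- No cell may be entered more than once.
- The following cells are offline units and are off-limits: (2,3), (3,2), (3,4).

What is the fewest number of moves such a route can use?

5

The Manhattan distance from (2,2) to (5,2) is |2−5| + |2−2| = 3, so at least 3 moves are needed.
That bound ignores the blocked cells. Measuring each leg by the fewest moves that actually steer around them ((2,2)→(5,2): 5) raises the lower bound to 5.
A route of 5 moves exists: (2,2) → (2,1) → (3,1) → (4,1) → (5,1) → (5,2).
Since 5 matches that lower bound, it is optimal.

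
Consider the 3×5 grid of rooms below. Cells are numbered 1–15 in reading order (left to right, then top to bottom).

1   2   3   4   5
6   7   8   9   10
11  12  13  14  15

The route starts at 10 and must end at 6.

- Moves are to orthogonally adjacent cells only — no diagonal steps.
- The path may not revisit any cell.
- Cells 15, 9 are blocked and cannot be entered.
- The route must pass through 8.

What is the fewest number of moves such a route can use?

Any route passes through 8 somewhere between 10 and 6. Summing Manhattan distances along the two legs (10 → 8 → 6) gives a lower bound of 2 + 2 = 4 moves.
That bound ignores the blocked cells. Measuring each leg by the fewest moves that actually steer around them (10→8: 4; 8→6: 2) raises the lower bound to 6.
A route of 6 moves exists: 10 → 5 → 4 → 3 → 8 → 7 → 6.
Since 6 matches that lower bound, it is optimal.

6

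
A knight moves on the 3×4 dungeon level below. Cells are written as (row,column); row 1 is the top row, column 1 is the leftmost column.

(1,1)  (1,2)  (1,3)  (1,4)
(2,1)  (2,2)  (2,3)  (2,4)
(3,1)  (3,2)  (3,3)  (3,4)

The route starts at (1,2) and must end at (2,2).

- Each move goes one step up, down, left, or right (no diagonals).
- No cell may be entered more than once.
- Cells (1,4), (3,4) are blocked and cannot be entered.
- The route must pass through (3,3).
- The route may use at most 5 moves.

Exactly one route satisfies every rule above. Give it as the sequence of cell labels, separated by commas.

(1,2), (1,3), (2,3), (3,3), (3,2), (2,2)

The 5-move cap with required stops at (3,3) leaves no slack for detours.
Route from (1,2): right 1 to (1,3), down 2 to (3,3), left 1 to (3,2), up 1 to (2,2) — 5 moves in all.
Check: all required cells visited; 5 ≤ 5 moves.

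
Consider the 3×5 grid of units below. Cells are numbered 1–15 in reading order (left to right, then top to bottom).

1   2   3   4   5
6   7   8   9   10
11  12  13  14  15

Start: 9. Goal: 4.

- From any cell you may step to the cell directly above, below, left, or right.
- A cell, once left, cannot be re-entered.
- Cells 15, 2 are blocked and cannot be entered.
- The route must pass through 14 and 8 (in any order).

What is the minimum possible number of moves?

Any route passes through 14 and 8 in some order between 9 and 4. Summing Manhattan distances along each leg and taking the cheapest ordering (9 → 8 → 14 → 4) gives a lower bound of 1 + 2 + 2 = 5 moves.
A route of 5 moves achieves this: 9 → 14 → 13 → 8 → 3 → 4.
Since 5 matches the lower bound, it is optimal.

5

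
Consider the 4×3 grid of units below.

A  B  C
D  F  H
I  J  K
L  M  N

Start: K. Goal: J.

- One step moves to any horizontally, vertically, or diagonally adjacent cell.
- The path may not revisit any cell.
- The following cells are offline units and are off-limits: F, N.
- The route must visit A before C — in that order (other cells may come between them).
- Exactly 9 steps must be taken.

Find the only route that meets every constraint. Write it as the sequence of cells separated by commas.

K, M, L, I, D, A, B, C, H, J

The waypoints must appear in the order A, C, with no cell reused.
Route from K: down-left 1 to M, left 1 to L, up 3 to A, right 2 to C, down 1 to H, down-left 1 to J — 9 moves in all.
Check: order respected (A at step 5, C at step 7); 9 moves as required.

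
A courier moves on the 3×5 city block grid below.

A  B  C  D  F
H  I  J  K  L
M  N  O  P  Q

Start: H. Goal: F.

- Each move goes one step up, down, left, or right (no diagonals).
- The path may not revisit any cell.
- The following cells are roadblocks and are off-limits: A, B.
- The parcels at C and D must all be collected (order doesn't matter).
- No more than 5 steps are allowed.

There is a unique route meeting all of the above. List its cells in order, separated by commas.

H, I, J, C, D, F

The 5-move cap with required stops at C, D leaves no slack for detours.
Route from H: right 2 to J, up 1 to C, right 2 to F — 5 moves in all.
Check: all required cells visited; 5 ≤ 5 moves.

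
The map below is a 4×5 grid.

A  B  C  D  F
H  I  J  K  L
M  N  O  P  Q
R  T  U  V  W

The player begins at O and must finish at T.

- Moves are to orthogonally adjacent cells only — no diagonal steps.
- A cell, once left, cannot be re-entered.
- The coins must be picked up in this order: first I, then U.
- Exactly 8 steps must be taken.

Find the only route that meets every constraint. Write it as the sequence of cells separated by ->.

The waypoints must appear in the order I, U, with no cell reused.
Route from O: left to N, up to I, 2× right (reaching K), 2× down (reaching V), 2× left (reaching T) — 8 moves in all.
Check: order respected (I at step 2, U at step 7); 8 moves as required.

O -> N -> I -> J -> K -> P -> V -> U -> T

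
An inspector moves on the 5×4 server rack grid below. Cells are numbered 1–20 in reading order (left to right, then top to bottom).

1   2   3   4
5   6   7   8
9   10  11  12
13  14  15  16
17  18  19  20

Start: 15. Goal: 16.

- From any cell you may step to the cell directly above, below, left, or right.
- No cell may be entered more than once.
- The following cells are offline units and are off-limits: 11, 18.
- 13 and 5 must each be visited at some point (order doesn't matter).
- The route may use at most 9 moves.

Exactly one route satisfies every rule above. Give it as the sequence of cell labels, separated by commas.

15, 14, 13, 9, 5, 6, 7, 8, 12, 16

The 9-move cap with required stops at 13, 5 leaves no slack for detours.
Route from 15: 2× left (reaching 13), 2× up (reaching 5), 3× right (reaching 8), 2× down (reaching 16) — 9 moves in all.
Check: all required cells visited; 9 ≤ 9 moves.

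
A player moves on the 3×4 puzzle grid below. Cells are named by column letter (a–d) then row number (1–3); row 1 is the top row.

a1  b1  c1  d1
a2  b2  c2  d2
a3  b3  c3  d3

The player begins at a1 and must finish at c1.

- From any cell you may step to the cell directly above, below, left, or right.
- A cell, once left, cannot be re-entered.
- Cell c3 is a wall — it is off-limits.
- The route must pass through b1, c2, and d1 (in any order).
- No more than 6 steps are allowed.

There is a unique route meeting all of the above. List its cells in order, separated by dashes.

a1 - b1 - b2 - c2 - d2 - d1 - c1

The budget equals the shortest possible length, so every move has to be on a shortest route through the required cells.
Route from a1: right 1 to b1, down 1 to b2, right 2 to d2, up 1 to d1, left 1 to c1 — 6 moves in all.
Check: all required cells visited; 6 ≤ 6 moves.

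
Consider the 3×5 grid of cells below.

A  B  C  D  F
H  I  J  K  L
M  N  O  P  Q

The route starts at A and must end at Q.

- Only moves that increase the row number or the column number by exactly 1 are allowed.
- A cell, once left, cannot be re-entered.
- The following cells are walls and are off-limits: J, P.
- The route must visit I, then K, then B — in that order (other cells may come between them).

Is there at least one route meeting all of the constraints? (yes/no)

B lies above K, so going from K to B would need an upward move — but moves only go right/down, so K cannot be visited before B.

no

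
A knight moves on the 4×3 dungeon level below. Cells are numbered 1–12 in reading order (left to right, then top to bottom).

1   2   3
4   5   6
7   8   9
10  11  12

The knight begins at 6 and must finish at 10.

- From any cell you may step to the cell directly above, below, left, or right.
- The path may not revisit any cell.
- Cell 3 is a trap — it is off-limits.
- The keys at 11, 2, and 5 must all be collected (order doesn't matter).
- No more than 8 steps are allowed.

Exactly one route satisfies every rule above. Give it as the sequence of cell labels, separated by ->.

Any route must reach 11, 2, and 5 and still end at 10 within 8 moves, so the order of the required stops is forced.
Route from 6: left 1 to 5, up 1 to 2, left 1 to 1, down 2 to 7, right 1 to 8, down 1 to 11, left 1 to 10 — 8 moves in all.
Check: all required cells visited; 8 ≤ 8 moves.

6 -> 5 -> 2 -> 1 -> 4 -> 7 -> 8 -> 11 -> 10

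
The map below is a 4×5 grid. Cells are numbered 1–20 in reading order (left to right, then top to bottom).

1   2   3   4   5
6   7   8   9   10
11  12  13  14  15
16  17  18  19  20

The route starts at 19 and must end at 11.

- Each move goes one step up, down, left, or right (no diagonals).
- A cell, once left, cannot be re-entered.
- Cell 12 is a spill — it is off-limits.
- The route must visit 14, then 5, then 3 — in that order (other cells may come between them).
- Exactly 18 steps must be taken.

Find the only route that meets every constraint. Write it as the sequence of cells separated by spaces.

19 20 15 14 9 10 5 4 3 2 1 6 7 8 13 18 17 16 11

The waypoints must appear in the order 14, 5, 3, with no cell reused.
Route from 19: right 1 to 20, up 1 to 15, left 1 to 14, up 1 to 9, right 1 to 10, up 1 to 5, left 4 to 1, down 1 to 6, right 2 to 8, down 2 to 18, left 2 to 16, up 1 to 11 — 18 moves in all.
Check: order respected (14 at step 3, 5 at step 6, 3 at step 8); 18 moves as required.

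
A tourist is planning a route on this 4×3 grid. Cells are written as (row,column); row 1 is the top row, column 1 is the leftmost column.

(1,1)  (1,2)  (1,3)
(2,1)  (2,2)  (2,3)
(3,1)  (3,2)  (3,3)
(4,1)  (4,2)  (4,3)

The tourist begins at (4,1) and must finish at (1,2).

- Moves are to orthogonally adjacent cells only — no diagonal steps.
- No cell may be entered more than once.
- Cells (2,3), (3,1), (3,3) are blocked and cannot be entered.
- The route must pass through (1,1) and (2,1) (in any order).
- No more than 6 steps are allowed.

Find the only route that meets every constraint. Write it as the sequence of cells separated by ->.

The 6-move cap with required stops at (1,1), (2,1) leaves no slack for detours.
Route from (4,1): right 1 to (4,2), up 2 to (2,2), left 1 to (2,1), up 1 to (1,1), right 1 to (1,2) — 6 moves in all.
Check: all required cells visited; 6 ≤ 6 moves.

(4,1) -> (4,2) -> (3,2) -> (2,2) -> (2,1) -> (1,1) -> (1,2)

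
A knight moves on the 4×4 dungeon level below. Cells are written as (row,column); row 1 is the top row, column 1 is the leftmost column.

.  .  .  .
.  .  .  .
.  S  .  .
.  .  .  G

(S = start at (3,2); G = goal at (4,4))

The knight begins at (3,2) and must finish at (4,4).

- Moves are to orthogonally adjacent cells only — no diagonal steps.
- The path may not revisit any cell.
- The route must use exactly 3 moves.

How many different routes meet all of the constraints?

3

Need simple routes of exactly 3 moves from (3,2) to (4,4) (Manhattan distance 3, so 0 moves are spent on a detour and 0 undoing it).
Enumerating: (3,2) (4,2) (4,3) (4,4) | (3,2) (3,3) (4,3) (4,4) | (3,2) (3,3) (3,4) (4,4).
That gives 3 routes.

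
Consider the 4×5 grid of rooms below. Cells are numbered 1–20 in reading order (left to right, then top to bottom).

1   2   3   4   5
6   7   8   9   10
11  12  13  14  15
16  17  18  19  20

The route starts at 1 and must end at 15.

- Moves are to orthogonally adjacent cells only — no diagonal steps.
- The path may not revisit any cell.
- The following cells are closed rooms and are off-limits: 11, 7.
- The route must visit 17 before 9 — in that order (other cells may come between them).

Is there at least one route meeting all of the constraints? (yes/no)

yes

One route that works: 1 → 2 → 3 → 8 → 13 → 12 → 17 → 18 → 19 → 14 → 9 → 10 → 15.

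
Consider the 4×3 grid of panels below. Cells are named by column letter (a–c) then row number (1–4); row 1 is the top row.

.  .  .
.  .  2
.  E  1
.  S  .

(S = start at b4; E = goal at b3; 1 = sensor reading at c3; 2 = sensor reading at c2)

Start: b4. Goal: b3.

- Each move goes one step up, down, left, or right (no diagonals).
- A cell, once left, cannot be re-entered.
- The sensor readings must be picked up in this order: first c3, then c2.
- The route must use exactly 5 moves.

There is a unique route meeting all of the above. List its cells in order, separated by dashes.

The waypoints must appear in the order c3, c2, with no cell reused.
Route from b4: right 1 to c4, up 2 to c2, left 1 to b2, down 1 to b3 — 5 moves in all.
Check: order respected (1 at step 2, 2 at step 3); 5 moves as required.

b4 - c4 - c3 - c2 - b2 - b3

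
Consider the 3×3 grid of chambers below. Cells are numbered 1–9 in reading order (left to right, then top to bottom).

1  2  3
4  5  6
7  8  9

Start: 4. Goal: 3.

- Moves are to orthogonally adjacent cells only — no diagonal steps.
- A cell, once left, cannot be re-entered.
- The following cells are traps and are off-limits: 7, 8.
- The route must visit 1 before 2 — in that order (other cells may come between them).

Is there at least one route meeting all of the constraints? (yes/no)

One route that works: 4 → 1 → 2 → 3.

yes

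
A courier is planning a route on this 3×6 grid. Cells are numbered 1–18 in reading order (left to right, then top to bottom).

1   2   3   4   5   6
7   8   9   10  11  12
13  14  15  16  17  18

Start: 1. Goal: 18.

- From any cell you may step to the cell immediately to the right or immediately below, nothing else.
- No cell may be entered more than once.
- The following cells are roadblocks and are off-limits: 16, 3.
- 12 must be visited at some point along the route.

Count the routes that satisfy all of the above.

A right/down-only route from 1 to 18 makes exactly 2 down-moves and 5 right-moves in some order.
With no other constraints that would be C(7,2) = 21 routes.
Split at 12 and multiply the segment counts (each segment already excludes blocked cells): 1→12: 2; 12→18: 1; product = 2.
That gives 2 routes.

2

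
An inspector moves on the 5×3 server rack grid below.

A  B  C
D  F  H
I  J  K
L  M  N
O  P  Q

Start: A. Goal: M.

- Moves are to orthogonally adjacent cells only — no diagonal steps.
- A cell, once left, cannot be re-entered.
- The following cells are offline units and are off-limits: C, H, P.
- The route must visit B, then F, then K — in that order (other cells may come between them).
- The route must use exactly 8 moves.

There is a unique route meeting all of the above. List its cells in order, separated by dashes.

A - B - F - D - I - J - K - N - M

The waypoints must appear in the order B, F, K, with no cell reused.
Route from A: right 1 to B, down 1 to F, left 1 to D, down 1 to I, right 2 to K, down 1 to N, left 1 to M — 8 moves in all.
Check: order respected (B at step 1, F at step 2, K at step 6); 8 moves as required.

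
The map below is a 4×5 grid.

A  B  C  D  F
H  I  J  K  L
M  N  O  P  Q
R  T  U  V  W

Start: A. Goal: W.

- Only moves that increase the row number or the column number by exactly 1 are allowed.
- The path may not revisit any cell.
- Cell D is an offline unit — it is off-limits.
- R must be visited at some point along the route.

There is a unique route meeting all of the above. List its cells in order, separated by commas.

Moves only go right or down, so the column and row indices never decrease.
Route from A: down 3 to R, right 4 to W — 7 moves in all.
Check: all required cells visited.

A, H, M, R, T, U, V, W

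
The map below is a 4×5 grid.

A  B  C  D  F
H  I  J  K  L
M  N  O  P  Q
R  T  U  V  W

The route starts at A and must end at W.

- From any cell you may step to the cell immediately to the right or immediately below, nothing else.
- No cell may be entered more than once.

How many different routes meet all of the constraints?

35

A right/down-only route from A to W makes exactly 3 down-moves and 4 right-moves in some order.
With no other constraints that would be C(7,3) = 35 routes.
That gives 35 routes.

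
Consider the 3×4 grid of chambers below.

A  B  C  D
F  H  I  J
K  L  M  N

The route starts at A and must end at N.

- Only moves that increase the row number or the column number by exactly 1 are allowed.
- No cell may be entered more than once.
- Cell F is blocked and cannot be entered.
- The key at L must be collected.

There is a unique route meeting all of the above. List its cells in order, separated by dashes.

A - B - H - L - M - N

Moves only go right or down, so the column and row indices never decrease.
Route from A: right 1 to B, down 2 to L, right 2 to N — 5 moves in all.
Check: all required cells visited.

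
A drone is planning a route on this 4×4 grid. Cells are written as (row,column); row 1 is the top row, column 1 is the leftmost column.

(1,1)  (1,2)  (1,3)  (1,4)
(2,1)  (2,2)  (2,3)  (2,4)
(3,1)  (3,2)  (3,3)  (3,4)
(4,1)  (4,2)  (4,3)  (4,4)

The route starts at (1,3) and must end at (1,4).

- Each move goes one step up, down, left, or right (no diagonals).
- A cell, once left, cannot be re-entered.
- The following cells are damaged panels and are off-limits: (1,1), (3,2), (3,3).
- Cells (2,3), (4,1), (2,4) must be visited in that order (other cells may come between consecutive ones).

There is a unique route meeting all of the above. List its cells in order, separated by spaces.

(1,3) (2,3) (2,2) (2,1) (3,1) (4,1) (4,2) (4,3) (4,4) (3,4) (2,4) (1,4)

The waypoints must appear in the order (2,3), (4,1), (2,4), with no cell reused.
Route from (1,3): down to (2,3), 2× left (reaching (2,1)), 2× down (reaching (4,1)), 3× right (reaching (4,4)), 3× up (reaching (1,4)) — 11 moves in all.
Check: order respected ((2,3) at step 1, (4,1) at step 5, (2,4) at step 10).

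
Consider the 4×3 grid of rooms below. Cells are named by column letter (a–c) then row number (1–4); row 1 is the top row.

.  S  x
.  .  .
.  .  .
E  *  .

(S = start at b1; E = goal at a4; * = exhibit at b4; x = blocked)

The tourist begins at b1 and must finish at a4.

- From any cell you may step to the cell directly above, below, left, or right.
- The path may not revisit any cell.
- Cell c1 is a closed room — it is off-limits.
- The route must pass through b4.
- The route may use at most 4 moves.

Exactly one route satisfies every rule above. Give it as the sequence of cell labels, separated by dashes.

b1 - b2 - b3 - b4 - a4

The 4-move cap with required stops at b4 leaves no slack for detours.
Route from b1: 3× down (reaching b4), left to a4 — 4 moves in all.
Check: all required cells visited; 4 ≤ 4 moves.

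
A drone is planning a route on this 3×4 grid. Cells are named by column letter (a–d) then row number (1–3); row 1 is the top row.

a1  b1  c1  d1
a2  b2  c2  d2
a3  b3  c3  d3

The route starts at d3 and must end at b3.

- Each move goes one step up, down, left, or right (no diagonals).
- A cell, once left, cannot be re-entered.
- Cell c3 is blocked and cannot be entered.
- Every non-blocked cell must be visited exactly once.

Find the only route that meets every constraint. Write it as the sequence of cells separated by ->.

Need to visit all 11 open cells exactly once, starting at d3 and ending at b3.
Cell a3 has only two open neighbours (a2 and b3), so the path must pass straight through it: one of those is the cell it's entered from and the other is where it exits.
Route from d3: 2× up (reaching d1), left to c1, down to c2, left to b2, up to b1, left to a1, 2× down (reaching a3), right to b3 — 10 moves in all.
Check: all 11 open cells covered.

d3 -> d2 -> d1 -> c1 -> c2 -> b2 -> b1 -> a1 -> a2 -> a3 -> b3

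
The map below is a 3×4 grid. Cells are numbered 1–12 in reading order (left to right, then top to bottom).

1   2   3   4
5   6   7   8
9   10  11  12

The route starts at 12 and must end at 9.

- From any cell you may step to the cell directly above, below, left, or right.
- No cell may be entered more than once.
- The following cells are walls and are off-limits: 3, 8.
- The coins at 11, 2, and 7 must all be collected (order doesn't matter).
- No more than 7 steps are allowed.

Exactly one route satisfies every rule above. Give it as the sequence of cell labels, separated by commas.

12, 11, 7, 6, 2, 1, 5, 9

The budget equals the shortest possible length, so every move has to be on a shortest route through the required cells.
Route from 12: left 1 to 11, up 1 to 7, left 1 to 6, up 1 to 2, left 1 to 1, down 2 to 9 — 7 moves in all.
Check: all required cells visited; 7 ≤ 7 moves.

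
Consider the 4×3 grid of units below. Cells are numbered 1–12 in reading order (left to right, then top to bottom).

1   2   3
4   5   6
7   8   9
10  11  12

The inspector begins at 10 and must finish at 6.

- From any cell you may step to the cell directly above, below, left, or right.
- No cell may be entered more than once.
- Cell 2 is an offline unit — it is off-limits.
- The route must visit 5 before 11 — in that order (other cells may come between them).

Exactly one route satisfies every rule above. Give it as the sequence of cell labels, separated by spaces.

10 7 4 5 8 11 12 9 6

The waypoints must appear in the order 5, 11, with no cell reused.
Route from 10: up 2 to 4, right 1 to 5, down 2 to 11, right 1 to 12, up 2 to 6 — 8 moves in all.
Check: order respected (5 at step 3, 11 at step 5).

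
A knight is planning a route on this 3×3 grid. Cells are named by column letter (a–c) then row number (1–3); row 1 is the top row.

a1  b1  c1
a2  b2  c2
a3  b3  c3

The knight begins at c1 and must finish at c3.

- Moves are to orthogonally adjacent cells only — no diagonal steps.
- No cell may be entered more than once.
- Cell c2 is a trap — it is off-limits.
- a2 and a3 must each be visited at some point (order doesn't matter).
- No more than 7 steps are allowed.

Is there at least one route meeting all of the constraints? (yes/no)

yes

One route that works: c1 → b1 → b2 → a2 → a3 → b3 → c3.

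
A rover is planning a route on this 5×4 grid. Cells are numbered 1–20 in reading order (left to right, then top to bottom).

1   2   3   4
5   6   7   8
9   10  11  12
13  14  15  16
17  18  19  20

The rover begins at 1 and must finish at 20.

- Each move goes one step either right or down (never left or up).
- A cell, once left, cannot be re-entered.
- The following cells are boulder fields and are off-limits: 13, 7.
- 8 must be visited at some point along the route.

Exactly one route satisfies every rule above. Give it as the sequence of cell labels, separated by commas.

1, 2, 3, 4, 8, 12, 16, 20

Moves only go right or down, so the column and row indices never decrease.
Route from 1: 3× right (reaching 4), 4× down (reaching 20) — 7 moves in all.
Check: all required cells visited.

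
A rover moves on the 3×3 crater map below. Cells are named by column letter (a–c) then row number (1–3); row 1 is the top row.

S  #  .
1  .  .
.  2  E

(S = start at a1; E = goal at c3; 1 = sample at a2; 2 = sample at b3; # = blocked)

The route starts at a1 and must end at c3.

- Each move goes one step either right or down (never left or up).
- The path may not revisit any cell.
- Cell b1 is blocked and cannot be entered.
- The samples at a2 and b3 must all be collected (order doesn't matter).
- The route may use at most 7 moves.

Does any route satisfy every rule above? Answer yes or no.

One route that works: a1 → a2 → a3 → b3 → c3.

yes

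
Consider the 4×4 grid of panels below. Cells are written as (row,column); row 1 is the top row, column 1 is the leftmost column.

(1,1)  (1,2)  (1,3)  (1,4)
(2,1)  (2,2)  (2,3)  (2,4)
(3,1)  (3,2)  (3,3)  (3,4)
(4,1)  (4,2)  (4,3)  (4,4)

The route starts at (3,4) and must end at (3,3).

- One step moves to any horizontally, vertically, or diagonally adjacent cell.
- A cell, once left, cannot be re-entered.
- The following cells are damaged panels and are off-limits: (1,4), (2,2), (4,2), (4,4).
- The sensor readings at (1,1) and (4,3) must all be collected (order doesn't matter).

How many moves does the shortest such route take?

Any route passes through (1,1) and (4,3) in some order between (3,4) and (3,3). Summing Chebyshev distances along each leg and taking the cheapest ordering ((3,4) → (4,3) → (1,1) → (3,3)) gives a lower bound of 1 + 3 + 2 = 6 moves.
That bound ignores the blocked cells. Measuring each leg by the fewest moves that actually steer around them ((3,4)→(1,1): 3; (1,1)→(4,3): 3; (4,3)→(3,3): 1) raises the lower bound to 7.
A route of 7 moves exists: (3,4) → (2,3) → (1,2) → (1,1) → (2,1) → (3,2) → (4,3) → (3,3).
Since 7 matches that lower bound, it is optimal.

7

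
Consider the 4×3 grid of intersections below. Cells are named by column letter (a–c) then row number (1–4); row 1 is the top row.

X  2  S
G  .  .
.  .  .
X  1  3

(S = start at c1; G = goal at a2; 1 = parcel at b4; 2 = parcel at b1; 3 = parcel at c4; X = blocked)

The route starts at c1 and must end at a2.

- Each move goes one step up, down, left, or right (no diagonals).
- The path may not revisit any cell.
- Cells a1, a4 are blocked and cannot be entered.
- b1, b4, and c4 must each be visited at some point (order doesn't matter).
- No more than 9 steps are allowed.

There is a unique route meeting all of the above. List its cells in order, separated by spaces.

Any route must reach b1, b4, and c4 and still end at a2 within 9 moves, so the order of the required stops is forced.
Route from c1: left 1 to b1, down 1 to b2, right 1 to c2, down 2 to c4, left 1 to b4, up 1 to b3, left 1 to a3, up 1 to a2 — 9 moves in all.
Check: all required cells visited; 9 ≤ 9 moves.

c1 b1 b2 c2 c3 c4 b4 b3 a3 a2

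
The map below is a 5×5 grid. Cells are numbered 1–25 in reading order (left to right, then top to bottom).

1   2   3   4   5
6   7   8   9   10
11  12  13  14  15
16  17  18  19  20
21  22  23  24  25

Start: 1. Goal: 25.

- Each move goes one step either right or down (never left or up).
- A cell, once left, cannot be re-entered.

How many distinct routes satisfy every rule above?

A right/down-only route from 1 to 25 makes exactly 4 down-moves and 4 right-moves in some order.
With no other constraints that would be C(8,4) = 70 routes.
That gives 70 routes.

70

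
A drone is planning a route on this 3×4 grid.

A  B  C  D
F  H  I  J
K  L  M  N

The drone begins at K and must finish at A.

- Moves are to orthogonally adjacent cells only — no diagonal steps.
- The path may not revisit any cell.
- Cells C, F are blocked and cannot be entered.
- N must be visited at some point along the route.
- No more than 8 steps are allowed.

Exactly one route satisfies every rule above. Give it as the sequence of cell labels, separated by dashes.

The budget equals the shortest possible length, so every move has to be on a shortest route through the required cells.
Route from K: right 3 to N, up 1 to J, left 2 to H, up 1 to B, left 1 to A — 8 moves in all.
Check: all required cells visited; 8 ≤ 8 moves.

K - L - M - N - J - I - H - B - A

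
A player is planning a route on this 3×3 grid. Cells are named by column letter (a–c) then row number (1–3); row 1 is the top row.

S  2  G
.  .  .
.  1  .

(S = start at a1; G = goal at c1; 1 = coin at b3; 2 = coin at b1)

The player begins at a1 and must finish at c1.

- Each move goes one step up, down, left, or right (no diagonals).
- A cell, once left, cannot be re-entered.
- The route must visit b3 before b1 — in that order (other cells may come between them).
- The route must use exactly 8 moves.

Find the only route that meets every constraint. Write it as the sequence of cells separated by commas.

The waypoints must appear in the order b3, b1, with no cell reused.
Route from a1: down 2 to a3, right 2 to c3, up 1 to c2, left 1 to b2, up 1 to b1, right 1 to c1 — 8 moves in all.
Check: order respected (1 at step 3, 2 at step 7); 8 moves as required.

a1, a2, a3, b3, c3, c2, b2, b1, c1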